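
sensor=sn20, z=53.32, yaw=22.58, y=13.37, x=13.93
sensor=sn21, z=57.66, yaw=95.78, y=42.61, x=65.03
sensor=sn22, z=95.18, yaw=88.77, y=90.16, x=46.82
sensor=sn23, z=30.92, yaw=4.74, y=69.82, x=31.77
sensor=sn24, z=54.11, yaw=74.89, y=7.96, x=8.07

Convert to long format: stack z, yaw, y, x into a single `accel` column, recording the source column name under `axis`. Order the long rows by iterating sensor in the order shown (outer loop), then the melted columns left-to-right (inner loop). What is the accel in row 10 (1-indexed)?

20 rows total (5 × 4). Row 10: index ⌊(10-1)/4⌋ = 2 into sensor → sn22; (10-1) mod 4 = 1 into the melted columns → yaw.
So row 10 is (sn22, yaw, 88.77); accel = 88.77.

88.77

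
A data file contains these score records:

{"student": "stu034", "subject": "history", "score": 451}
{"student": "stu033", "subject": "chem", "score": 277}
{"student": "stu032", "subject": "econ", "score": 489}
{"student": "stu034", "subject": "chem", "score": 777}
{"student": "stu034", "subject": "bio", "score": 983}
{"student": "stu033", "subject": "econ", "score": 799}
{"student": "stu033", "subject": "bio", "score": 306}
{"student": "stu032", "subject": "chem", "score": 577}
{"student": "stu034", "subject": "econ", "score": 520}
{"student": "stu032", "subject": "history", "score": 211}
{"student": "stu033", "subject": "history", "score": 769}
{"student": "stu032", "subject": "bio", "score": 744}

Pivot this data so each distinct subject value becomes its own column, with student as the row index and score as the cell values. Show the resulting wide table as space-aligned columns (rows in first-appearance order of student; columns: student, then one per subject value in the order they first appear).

Columns: student plus the 4 distinct subject values (history, chem, econ, bio).
For example, row stu034 column history takes score=451 from the long row (stu034, history).

student  history  chem  econ  bio
stu034   451      777   520   983
stu033   769      277   799   306
stu032   211      577   489   744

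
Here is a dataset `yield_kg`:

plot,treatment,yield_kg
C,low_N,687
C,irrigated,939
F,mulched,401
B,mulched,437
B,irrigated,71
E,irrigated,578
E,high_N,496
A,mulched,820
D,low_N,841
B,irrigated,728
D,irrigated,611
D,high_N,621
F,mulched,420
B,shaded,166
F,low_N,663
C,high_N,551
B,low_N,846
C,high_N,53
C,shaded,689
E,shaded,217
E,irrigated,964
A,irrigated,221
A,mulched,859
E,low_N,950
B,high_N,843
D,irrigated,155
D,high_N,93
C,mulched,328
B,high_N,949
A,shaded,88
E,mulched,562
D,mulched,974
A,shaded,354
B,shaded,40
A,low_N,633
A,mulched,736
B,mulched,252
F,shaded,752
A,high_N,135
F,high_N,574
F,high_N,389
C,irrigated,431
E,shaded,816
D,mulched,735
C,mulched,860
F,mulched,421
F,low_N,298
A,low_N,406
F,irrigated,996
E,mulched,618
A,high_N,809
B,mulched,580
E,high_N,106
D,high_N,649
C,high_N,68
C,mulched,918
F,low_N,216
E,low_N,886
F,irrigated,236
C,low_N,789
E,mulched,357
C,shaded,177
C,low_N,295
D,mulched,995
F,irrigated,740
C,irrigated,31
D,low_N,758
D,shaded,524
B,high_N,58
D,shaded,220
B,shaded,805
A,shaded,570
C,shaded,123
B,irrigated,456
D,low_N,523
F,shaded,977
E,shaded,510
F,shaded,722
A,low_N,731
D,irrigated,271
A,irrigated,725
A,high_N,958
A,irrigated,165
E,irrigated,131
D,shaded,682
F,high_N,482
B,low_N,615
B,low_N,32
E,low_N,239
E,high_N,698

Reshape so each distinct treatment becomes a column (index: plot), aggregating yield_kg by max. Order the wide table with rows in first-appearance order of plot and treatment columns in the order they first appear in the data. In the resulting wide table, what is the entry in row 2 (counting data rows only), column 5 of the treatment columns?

977

With rows in first-appearance order of plot, row 2 is plot=F. treatment columns in first-appearance order: low_N, irrigated, mulched, high_N, shaded; column 5 is shaded.
Long rows with plot=F, treatment=shaded: max(752, 977, 722) = 977.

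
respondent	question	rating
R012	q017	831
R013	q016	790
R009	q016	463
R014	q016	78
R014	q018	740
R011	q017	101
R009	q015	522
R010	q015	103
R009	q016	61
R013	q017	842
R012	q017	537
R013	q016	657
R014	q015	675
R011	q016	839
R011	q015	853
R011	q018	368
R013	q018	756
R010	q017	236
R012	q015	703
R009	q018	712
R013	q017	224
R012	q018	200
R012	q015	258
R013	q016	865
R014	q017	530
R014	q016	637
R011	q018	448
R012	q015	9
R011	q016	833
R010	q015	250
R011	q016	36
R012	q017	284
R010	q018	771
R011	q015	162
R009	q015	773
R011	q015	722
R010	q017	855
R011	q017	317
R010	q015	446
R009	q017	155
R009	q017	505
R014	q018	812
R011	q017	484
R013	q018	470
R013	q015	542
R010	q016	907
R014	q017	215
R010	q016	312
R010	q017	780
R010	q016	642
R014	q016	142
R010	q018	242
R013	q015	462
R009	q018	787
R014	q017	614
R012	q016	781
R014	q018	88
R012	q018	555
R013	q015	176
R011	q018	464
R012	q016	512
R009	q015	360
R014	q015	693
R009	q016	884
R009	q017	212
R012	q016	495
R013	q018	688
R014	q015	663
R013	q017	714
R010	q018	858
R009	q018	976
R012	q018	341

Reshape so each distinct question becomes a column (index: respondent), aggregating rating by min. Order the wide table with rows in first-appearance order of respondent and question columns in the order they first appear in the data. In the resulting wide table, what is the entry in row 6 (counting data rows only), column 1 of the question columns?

With rows in first-appearance order of respondent, row 6 is respondent=R010. question columns in first-appearance order: q017, q016, q018, q015; column 1 is q017.
Long rows with respondent=R010, question=q017: min(236, 855, 780) = 236.

236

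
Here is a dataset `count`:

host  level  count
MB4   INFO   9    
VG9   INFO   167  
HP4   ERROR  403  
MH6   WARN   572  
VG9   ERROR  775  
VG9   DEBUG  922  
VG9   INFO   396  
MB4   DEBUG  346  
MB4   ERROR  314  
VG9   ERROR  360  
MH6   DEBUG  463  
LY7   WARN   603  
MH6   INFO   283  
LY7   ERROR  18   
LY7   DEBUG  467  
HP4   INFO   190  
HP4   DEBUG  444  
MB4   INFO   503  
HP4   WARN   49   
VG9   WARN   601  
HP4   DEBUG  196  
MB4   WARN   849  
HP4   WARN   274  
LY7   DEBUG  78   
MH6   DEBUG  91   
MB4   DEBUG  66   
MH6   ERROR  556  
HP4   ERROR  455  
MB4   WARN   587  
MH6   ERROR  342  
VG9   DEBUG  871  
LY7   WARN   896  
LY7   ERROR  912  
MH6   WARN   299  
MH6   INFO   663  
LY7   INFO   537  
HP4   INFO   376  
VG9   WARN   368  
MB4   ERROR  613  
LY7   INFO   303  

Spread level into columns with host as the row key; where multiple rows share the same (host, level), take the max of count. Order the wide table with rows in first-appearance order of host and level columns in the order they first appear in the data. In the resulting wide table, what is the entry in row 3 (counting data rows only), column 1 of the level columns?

376

With rows in first-appearance order of host, row 3 is host=HP4. level columns in first-appearance order: INFO, ERROR, WARN, DEBUG; column 1 is INFO.
Long rows with host=HP4, level=INFO: max(190, 376) = 376.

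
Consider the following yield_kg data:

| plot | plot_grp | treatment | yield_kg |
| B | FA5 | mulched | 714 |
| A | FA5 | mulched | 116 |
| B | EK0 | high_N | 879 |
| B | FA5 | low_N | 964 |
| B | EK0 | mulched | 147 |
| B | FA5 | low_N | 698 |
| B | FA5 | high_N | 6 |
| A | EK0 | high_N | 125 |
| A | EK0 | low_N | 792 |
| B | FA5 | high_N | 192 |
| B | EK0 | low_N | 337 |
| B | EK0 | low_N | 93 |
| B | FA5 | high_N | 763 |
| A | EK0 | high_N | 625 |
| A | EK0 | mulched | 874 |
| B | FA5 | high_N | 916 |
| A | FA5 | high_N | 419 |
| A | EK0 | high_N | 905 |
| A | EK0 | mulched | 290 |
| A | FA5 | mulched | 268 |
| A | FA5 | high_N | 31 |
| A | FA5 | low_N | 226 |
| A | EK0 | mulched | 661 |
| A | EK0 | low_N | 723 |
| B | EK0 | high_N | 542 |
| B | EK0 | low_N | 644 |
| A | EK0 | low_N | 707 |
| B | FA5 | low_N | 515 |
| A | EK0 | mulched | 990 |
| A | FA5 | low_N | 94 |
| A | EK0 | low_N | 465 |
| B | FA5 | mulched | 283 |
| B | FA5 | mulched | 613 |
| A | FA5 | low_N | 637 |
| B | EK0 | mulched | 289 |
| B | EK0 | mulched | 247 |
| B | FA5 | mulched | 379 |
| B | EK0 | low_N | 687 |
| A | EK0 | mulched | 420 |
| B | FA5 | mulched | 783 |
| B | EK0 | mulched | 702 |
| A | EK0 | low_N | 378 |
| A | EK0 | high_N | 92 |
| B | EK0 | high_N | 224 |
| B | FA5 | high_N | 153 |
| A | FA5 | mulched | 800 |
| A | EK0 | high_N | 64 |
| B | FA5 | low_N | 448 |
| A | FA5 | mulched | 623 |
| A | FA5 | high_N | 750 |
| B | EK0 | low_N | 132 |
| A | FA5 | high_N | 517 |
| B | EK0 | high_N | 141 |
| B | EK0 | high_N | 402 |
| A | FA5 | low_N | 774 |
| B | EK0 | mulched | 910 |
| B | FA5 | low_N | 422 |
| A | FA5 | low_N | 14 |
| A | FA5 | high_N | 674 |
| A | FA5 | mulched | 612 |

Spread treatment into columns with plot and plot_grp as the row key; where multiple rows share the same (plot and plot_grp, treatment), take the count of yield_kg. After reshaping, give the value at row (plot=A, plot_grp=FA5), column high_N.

Rows with plot=A, plot_grp=FA5 and treatment=high_N: yield_kg values are 419, 31, 750, 517, 674.
5 rows match — count = 5.

5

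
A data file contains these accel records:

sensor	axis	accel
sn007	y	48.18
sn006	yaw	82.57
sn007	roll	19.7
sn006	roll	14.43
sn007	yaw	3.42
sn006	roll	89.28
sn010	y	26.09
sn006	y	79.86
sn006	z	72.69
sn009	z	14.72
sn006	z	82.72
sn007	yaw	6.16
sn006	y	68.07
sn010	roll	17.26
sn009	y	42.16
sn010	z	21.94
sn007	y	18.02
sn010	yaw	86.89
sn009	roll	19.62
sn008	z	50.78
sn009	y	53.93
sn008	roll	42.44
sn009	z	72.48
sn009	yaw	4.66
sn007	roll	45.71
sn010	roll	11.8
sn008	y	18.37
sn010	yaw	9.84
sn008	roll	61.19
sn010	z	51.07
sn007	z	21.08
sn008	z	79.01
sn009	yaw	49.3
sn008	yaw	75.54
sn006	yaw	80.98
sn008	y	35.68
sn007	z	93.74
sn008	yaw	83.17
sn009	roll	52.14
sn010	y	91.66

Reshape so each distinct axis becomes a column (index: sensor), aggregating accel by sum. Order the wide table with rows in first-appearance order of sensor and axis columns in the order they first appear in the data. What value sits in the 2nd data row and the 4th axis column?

155.41

With rows in first-appearance order of sensor, row 2 is sensor=sn006. axis columns in first-appearance order: y, yaw, roll, z; column 4 is z.
Long rows with sensor=sn006, axis=z: 72.69 + 82.72 = 155.41.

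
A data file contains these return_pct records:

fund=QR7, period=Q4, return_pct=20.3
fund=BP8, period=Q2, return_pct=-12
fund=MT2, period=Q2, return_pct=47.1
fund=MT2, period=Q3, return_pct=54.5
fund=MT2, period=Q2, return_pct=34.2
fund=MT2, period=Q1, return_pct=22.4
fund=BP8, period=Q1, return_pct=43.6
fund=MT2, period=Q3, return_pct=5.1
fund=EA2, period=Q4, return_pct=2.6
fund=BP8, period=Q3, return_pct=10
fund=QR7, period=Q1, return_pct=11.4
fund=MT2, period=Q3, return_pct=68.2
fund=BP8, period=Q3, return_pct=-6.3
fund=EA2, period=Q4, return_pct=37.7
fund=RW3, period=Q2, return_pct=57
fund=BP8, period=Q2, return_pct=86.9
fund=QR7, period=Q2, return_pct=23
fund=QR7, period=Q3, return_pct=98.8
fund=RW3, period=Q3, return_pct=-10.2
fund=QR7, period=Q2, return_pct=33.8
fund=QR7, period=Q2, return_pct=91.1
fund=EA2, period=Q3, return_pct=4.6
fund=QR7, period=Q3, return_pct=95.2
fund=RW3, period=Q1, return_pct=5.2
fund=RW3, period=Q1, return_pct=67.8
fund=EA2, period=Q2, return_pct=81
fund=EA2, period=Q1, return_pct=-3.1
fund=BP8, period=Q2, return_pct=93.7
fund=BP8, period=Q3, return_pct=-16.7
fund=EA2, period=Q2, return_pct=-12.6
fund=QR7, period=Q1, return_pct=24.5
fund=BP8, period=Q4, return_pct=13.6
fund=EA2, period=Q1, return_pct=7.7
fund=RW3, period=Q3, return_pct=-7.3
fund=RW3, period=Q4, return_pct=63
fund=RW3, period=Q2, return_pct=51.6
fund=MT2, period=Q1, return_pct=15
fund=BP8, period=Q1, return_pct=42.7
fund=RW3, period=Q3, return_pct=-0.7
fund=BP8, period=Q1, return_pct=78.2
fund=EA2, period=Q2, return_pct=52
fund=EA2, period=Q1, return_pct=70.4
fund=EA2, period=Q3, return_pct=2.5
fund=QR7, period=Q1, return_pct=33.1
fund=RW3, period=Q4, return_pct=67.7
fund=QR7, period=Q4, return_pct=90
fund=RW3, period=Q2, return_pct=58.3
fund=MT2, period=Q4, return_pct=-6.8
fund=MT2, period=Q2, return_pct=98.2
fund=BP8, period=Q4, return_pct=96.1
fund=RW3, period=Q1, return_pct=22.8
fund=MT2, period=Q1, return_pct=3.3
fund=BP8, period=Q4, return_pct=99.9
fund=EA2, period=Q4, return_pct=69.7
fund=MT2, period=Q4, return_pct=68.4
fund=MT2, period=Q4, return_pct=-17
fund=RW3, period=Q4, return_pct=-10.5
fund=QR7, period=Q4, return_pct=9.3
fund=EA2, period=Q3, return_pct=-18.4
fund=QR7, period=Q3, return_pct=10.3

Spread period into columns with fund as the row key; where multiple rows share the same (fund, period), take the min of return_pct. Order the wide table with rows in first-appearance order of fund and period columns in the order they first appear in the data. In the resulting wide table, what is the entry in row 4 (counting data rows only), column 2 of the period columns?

-12.6

With rows in first-appearance order of fund, row 4 is fund=EA2. period columns in first-appearance order: Q4, Q2, Q3, Q1; column 2 is Q2.
Long rows with fund=EA2, period=Q2: min(81, -12.6, 52) = -12.6.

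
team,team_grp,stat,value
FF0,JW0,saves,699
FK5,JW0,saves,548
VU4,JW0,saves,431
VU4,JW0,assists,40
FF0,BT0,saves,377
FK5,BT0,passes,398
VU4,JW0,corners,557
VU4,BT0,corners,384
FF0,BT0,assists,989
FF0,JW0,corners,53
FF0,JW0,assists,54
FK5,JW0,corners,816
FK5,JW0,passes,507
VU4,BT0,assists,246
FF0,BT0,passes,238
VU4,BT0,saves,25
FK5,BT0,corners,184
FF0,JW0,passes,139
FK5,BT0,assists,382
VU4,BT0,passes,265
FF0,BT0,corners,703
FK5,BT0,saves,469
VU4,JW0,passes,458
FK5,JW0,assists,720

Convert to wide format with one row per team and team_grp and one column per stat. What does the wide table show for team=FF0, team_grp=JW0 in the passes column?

Wide layout: rows indexed by team and team_grp, columns are the 4 distinct stat values (saves, assists, passes, corners).
Cell (team=FF0, team_grp=JW0, stat=passes) draws from the long row where team=FF0, team_grp=JW0 and stat=passes, which has value=139.

139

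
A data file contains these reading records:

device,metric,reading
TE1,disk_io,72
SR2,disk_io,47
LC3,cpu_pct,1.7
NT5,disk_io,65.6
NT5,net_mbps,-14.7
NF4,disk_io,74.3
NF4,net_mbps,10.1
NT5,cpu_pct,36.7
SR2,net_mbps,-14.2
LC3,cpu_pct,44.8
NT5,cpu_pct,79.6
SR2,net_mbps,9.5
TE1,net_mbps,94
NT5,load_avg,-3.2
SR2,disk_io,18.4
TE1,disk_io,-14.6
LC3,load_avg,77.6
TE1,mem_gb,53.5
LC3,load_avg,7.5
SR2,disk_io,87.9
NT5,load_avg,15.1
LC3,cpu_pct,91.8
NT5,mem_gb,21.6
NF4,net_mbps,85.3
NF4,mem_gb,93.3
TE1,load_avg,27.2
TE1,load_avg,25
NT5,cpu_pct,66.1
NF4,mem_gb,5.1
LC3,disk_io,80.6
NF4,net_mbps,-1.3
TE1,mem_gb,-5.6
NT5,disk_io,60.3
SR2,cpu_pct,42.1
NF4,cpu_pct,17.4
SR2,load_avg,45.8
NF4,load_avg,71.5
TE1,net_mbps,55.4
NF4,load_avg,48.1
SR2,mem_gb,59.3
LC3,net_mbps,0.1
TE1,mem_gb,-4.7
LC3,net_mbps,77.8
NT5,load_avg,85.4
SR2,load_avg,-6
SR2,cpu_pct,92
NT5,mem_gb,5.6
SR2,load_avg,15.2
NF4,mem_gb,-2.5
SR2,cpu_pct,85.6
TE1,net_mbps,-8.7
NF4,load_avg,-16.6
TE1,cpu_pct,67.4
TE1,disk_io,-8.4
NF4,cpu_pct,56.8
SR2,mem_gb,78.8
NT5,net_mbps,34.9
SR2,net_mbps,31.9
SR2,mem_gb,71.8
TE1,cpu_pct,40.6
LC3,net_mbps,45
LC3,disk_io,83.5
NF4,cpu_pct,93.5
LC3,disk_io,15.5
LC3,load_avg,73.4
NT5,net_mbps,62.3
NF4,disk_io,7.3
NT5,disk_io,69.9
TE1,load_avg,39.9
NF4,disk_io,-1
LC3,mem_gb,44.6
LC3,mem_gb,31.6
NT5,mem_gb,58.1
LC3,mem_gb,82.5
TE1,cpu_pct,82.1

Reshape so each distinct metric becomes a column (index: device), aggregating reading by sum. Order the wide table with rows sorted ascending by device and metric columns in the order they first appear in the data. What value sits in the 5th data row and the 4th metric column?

With rows sorted ascending by device, row 5 is device=TE1. metric columns in first-appearance order: disk_io, cpu_pct, net_mbps, load_avg, mem_gb; column 4 is load_avg.
Long rows with device=TE1, metric=load_avg: 27.2 + 25 + 39.9 = 92.1.

92.1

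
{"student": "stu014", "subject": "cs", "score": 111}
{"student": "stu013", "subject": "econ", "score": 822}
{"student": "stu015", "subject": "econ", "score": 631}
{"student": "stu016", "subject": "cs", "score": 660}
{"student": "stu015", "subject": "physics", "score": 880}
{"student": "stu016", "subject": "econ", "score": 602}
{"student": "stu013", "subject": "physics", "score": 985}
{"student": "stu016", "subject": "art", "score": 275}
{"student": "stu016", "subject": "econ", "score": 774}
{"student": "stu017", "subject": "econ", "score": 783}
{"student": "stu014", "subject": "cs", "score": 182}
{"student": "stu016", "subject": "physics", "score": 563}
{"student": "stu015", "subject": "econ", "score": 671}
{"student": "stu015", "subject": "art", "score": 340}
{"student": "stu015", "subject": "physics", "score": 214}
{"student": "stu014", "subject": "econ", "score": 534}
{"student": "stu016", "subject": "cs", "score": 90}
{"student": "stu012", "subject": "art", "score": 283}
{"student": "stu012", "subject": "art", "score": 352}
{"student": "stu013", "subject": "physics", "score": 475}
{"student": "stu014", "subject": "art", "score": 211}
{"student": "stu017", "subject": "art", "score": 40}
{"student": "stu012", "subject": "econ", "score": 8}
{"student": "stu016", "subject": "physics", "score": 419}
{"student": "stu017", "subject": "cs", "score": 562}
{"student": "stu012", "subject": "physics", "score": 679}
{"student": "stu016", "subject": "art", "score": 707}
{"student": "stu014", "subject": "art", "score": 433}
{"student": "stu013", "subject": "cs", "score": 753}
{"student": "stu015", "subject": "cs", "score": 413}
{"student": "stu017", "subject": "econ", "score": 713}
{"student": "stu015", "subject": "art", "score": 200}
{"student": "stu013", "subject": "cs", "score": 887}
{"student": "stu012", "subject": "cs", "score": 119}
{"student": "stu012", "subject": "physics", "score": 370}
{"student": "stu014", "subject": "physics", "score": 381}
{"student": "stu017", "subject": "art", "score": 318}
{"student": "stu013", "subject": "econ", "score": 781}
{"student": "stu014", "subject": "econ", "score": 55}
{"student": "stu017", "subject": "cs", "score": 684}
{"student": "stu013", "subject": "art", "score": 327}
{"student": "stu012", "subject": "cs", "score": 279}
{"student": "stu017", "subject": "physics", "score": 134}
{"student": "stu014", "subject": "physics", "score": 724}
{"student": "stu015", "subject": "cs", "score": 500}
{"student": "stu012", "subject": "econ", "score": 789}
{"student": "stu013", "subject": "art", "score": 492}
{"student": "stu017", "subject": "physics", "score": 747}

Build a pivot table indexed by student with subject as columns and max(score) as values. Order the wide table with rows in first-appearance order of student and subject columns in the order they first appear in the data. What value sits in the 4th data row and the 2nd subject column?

With rows in first-appearance order of student, row 4 is student=stu016. subject columns in first-appearance order: cs, econ, physics, art; column 2 is econ.
Long rows with student=stu016, subject=econ: max(602, 774) = 774.

774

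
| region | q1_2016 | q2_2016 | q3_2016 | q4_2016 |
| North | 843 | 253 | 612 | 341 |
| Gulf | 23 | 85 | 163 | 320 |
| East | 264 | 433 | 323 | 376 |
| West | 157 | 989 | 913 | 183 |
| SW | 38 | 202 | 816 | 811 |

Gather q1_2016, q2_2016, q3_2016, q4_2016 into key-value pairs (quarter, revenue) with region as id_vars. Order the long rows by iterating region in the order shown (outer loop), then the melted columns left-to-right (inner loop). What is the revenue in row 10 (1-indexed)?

433

20 rows total (5 × 4). Row 10: index ⌊(10-1)/4⌋ = 2 into region → East; (10-1) mod 4 = 1 into the melted columns → q2_2016.
So row 10 is (East, q2_2016, 433); revenue = 433.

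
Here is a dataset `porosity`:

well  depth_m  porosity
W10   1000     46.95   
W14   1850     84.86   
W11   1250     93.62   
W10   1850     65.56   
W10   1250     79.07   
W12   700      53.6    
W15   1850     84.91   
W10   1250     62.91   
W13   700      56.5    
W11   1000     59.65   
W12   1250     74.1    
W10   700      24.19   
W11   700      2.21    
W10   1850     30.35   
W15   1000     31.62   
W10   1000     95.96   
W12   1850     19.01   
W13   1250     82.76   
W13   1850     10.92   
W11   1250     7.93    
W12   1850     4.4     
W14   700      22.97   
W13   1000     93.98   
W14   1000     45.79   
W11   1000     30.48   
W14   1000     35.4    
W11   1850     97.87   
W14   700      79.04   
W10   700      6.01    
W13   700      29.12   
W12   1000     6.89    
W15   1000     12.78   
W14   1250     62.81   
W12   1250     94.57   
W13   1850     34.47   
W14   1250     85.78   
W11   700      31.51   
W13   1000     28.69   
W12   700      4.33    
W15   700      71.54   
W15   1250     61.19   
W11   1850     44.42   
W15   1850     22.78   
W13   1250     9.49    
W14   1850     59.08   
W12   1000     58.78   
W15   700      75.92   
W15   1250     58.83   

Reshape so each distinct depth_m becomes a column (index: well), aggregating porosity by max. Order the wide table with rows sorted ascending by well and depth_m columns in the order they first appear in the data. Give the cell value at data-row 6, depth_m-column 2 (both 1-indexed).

With rows sorted ascending by well, row 6 is well=W15. depth_m columns in first-appearance order: 1000, 1850, 1250, 700; column 2 is 1850.
Long rows with well=W15, depth_m=1850: max(84.91, 22.78) = 84.91.

84.91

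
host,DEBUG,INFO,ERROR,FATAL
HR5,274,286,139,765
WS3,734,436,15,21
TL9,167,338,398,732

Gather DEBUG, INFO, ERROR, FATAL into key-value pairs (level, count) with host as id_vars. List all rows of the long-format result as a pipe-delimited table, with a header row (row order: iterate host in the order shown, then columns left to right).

| host | level | count |
| HR5 | DEBUG | 274 |
| HR5 | INFO | 286 |
| HR5 | ERROR | 139 |
| HR5 | FATAL | 765 |
| WS3 | DEBUG | 734 |
| WS3 | INFO | 436 |
| WS3 | ERROR | 15 |
| WS3 | FATAL | 21 |
| TL9 | DEBUG | 167 |
| TL9 | INFO | 338 |
| TL9 | ERROR | 398 |
| TL9 | FATAL | 732 |

Each (host, column) pair becomes one row: 3 × 4 = 12 rows.
For example, (HR5, DEBUG) → count=274.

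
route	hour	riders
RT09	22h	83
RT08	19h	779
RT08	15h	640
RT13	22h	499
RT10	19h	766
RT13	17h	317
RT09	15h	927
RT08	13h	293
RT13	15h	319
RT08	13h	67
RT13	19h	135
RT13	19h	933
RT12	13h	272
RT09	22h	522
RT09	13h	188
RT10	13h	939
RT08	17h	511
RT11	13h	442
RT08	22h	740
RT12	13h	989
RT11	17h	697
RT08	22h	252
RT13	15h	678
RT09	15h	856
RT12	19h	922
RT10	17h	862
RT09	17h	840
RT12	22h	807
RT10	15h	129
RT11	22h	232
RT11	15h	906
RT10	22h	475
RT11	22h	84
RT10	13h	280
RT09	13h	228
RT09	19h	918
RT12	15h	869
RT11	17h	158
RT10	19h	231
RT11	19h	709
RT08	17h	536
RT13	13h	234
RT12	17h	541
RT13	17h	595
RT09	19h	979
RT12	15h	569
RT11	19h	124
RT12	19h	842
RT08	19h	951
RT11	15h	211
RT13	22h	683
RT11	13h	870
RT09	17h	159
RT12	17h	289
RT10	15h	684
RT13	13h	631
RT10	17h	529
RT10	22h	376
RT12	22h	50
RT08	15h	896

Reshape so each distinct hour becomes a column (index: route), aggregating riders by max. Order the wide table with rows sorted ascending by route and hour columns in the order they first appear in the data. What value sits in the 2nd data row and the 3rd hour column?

927

With rows sorted ascending by route, row 2 is route=RT09. hour columns in first-appearance order: 22h, 19h, 15h, 17h, 13h; column 3 is 15h.
Long rows with route=RT09, hour=15h: max(927, 856) = 927.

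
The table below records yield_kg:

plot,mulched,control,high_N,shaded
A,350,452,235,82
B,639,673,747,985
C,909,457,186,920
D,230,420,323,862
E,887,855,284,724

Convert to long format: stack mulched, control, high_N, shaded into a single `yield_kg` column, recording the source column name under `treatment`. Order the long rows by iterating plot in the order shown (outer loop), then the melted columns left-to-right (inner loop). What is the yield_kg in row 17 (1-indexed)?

20 rows total (5 × 4). Row 17: index ⌊(17-1)/4⌋ = 4 into plot → E; (17-1) mod 4 = 0 into the melted columns → mulched.
So row 17 is (E, mulched, 887); yield_kg = 887.

887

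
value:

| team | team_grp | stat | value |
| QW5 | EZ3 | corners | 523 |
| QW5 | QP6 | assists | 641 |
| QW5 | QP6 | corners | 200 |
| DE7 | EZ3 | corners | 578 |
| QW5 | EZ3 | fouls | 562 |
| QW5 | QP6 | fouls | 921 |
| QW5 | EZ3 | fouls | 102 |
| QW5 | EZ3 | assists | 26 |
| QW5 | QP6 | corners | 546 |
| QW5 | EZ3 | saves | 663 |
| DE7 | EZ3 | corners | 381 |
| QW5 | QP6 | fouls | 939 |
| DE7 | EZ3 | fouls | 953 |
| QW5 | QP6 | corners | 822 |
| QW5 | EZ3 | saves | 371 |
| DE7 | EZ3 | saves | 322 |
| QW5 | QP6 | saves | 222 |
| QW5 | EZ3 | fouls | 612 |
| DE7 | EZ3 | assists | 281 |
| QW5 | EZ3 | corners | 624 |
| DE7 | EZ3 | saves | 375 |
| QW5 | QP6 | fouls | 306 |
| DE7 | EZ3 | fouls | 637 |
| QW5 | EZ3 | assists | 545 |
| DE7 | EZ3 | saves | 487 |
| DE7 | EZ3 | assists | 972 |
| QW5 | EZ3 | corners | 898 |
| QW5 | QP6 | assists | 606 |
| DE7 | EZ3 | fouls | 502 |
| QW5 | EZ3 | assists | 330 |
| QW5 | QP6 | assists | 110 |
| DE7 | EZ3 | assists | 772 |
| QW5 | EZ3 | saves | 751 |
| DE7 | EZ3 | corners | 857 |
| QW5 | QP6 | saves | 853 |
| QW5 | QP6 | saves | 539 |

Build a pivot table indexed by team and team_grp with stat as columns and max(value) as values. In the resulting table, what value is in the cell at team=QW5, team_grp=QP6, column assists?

641

Rows with team=QW5, team_grp=QP6 and stat=assists: value values are 641, 606, 110.
max(641, 606, 110) = 641.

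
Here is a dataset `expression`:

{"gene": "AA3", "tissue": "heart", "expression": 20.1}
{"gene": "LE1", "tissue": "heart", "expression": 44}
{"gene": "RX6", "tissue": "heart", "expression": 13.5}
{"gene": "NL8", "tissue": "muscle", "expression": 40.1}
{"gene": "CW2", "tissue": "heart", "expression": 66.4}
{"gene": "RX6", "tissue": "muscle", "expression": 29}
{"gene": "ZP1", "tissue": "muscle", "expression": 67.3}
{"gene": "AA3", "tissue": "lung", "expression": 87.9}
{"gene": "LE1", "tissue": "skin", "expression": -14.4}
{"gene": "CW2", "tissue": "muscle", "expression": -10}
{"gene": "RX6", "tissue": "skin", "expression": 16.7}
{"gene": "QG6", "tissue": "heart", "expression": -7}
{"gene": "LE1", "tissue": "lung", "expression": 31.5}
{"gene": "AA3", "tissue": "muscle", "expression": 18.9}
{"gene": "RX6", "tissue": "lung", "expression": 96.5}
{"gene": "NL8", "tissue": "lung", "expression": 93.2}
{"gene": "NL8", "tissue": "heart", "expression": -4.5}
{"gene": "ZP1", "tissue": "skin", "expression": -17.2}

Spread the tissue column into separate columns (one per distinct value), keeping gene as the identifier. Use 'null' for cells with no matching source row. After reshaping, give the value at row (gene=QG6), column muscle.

No long-format row has gene=QG6 and tissue=muscle, so the cell is null.

null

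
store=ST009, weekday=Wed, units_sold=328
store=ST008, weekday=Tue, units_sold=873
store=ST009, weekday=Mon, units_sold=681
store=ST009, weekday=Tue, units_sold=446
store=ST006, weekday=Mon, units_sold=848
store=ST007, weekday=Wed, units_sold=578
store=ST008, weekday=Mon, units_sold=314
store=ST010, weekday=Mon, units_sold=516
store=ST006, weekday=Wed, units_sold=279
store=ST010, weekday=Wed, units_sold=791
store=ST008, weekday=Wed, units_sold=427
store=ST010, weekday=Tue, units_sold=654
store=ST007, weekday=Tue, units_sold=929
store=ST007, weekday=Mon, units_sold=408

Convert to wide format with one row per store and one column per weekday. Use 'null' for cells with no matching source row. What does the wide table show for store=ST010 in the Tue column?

The long row with store=ST010, weekday=Tue has units_sold=654.

654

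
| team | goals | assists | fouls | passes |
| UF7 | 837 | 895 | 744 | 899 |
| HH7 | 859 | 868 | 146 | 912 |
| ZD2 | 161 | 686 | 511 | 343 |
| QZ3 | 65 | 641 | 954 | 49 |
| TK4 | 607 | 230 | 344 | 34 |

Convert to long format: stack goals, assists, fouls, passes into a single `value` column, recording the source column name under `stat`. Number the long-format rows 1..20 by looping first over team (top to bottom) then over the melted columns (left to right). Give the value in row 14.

641

20 rows total (5 × 4). Row 14: index ⌊(14-1)/4⌋ = 3 into team → QZ3; (14-1) mod 4 = 1 into the melted columns → assists.
So row 14 is (QZ3, assists, 641); value = 641.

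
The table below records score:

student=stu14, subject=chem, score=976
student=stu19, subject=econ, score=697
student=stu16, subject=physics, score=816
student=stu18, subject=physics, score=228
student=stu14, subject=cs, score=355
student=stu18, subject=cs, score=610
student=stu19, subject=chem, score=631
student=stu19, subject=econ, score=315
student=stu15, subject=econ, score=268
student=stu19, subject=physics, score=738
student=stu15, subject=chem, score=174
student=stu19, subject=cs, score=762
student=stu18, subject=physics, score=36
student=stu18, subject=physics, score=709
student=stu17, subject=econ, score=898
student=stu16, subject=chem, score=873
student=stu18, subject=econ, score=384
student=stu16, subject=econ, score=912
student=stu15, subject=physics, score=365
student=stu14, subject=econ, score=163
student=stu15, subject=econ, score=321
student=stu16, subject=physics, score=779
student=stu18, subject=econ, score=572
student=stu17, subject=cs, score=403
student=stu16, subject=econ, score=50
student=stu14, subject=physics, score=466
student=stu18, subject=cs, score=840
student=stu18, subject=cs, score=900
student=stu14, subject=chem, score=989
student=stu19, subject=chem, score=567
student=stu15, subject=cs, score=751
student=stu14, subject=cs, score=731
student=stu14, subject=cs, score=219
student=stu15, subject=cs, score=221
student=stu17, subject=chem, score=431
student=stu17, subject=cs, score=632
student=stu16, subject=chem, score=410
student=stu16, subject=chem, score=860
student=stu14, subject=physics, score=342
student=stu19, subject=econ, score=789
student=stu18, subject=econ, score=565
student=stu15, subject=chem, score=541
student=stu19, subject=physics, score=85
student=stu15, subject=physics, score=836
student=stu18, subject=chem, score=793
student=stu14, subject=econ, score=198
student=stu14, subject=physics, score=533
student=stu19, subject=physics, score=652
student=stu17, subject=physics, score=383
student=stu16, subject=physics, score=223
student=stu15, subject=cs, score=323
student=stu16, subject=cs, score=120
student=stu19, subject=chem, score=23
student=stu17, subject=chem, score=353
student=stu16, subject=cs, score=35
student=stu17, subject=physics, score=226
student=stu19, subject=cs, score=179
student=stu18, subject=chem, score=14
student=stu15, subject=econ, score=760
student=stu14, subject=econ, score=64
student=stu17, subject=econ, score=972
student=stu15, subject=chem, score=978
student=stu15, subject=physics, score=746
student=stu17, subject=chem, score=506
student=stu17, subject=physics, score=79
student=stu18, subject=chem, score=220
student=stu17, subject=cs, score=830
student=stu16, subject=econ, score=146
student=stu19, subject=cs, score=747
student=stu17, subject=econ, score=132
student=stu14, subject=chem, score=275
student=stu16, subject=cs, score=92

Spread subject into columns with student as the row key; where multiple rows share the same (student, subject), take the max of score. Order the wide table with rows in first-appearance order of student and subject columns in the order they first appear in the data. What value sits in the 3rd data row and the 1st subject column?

With rows in first-appearance order of student, row 3 is student=stu16. subject columns in first-appearance order: chem, econ, physics, cs; column 1 is chem.
Long rows with student=stu16, subject=chem: max(873, 410, 860) = 873.

873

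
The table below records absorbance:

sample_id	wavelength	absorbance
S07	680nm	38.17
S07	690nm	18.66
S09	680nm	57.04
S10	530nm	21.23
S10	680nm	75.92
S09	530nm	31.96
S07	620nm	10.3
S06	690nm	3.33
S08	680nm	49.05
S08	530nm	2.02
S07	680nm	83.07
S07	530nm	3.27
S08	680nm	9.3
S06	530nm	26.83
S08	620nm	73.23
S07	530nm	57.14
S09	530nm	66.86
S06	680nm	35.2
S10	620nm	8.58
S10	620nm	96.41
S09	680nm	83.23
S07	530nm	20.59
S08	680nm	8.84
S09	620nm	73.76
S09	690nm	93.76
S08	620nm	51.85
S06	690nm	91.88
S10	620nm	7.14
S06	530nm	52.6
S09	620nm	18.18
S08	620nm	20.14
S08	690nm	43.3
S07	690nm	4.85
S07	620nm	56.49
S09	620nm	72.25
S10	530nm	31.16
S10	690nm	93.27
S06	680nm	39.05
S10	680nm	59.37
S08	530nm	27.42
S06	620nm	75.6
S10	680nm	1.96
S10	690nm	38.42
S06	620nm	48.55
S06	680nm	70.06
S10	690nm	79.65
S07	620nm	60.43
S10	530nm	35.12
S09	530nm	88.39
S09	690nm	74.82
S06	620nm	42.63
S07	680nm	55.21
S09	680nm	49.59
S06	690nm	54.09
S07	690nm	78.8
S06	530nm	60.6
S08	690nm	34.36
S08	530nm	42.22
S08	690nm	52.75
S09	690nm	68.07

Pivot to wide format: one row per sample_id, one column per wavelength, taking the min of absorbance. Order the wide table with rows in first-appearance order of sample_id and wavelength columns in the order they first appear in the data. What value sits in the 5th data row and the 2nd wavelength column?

34.36

With rows in first-appearance order of sample_id, row 5 is sample_id=S08. wavelength columns in first-appearance order: 680nm, 690nm, 530nm, 620nm; column 2 is 690nm.
Long rows with sample_id=S08, wavelength=690nm: min(43.3, 34.36, 52.75) = 34.36.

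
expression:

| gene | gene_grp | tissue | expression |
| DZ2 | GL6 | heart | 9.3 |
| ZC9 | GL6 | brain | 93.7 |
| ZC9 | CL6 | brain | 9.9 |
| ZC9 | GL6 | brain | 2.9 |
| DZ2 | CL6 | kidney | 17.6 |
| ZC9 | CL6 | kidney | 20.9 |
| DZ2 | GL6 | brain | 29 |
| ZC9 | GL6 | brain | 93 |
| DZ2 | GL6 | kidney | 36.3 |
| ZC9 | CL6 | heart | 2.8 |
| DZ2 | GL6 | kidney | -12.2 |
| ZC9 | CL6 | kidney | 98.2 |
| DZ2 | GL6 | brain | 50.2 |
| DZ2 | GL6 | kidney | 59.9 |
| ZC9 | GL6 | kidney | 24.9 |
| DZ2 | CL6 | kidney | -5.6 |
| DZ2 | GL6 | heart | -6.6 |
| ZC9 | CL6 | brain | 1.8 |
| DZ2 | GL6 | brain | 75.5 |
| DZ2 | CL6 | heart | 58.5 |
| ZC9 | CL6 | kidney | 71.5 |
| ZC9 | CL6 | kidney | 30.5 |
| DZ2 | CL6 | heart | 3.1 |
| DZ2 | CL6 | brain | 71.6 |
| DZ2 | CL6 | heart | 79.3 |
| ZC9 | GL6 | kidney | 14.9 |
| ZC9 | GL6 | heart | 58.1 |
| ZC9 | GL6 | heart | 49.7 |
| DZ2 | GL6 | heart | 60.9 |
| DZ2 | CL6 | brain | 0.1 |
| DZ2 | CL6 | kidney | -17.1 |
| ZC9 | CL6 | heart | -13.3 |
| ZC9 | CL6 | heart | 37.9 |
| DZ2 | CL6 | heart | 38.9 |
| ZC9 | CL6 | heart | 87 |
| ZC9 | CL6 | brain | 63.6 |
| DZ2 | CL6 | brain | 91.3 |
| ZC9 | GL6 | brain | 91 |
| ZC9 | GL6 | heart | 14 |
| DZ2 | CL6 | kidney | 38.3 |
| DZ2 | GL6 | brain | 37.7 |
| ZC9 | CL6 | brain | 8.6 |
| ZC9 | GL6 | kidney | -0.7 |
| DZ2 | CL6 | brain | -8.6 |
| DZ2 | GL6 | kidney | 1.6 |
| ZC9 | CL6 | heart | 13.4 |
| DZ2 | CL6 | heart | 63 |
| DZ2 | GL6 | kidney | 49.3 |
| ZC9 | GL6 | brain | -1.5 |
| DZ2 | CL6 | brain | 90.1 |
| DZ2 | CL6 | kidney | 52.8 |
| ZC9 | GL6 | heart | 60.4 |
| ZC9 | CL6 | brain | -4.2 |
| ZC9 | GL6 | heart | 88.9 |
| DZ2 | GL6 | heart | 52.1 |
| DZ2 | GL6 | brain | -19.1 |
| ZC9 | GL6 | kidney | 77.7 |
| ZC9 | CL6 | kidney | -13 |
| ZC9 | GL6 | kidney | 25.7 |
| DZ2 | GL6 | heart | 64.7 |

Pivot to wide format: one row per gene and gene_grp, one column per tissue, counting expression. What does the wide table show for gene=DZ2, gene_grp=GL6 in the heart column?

5

Rows with gene=DZ2, gene_grp=GL6 and tissue=heart: expression values are 9.3, -6.6, 60.9, 52.1, 64.7.
5 rows match — count = 5.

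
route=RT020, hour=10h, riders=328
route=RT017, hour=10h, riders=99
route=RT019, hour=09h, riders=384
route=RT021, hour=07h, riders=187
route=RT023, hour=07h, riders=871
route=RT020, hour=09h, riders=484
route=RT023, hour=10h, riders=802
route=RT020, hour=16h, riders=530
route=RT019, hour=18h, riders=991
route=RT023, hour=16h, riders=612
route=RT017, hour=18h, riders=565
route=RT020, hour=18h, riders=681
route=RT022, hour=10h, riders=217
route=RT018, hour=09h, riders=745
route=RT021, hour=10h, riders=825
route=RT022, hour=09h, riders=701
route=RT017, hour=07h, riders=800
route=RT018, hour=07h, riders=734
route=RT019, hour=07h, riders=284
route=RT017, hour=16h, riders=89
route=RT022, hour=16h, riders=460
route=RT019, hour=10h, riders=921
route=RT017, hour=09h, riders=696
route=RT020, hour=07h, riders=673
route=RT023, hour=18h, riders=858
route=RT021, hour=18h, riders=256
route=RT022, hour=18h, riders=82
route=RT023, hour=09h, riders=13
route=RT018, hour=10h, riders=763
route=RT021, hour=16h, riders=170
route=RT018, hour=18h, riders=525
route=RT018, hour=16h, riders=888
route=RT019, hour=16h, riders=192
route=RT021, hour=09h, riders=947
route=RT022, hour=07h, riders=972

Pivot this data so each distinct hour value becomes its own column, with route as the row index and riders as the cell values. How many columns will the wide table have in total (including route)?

6

1 column for route plus 5 distinct hour values → 6 columns.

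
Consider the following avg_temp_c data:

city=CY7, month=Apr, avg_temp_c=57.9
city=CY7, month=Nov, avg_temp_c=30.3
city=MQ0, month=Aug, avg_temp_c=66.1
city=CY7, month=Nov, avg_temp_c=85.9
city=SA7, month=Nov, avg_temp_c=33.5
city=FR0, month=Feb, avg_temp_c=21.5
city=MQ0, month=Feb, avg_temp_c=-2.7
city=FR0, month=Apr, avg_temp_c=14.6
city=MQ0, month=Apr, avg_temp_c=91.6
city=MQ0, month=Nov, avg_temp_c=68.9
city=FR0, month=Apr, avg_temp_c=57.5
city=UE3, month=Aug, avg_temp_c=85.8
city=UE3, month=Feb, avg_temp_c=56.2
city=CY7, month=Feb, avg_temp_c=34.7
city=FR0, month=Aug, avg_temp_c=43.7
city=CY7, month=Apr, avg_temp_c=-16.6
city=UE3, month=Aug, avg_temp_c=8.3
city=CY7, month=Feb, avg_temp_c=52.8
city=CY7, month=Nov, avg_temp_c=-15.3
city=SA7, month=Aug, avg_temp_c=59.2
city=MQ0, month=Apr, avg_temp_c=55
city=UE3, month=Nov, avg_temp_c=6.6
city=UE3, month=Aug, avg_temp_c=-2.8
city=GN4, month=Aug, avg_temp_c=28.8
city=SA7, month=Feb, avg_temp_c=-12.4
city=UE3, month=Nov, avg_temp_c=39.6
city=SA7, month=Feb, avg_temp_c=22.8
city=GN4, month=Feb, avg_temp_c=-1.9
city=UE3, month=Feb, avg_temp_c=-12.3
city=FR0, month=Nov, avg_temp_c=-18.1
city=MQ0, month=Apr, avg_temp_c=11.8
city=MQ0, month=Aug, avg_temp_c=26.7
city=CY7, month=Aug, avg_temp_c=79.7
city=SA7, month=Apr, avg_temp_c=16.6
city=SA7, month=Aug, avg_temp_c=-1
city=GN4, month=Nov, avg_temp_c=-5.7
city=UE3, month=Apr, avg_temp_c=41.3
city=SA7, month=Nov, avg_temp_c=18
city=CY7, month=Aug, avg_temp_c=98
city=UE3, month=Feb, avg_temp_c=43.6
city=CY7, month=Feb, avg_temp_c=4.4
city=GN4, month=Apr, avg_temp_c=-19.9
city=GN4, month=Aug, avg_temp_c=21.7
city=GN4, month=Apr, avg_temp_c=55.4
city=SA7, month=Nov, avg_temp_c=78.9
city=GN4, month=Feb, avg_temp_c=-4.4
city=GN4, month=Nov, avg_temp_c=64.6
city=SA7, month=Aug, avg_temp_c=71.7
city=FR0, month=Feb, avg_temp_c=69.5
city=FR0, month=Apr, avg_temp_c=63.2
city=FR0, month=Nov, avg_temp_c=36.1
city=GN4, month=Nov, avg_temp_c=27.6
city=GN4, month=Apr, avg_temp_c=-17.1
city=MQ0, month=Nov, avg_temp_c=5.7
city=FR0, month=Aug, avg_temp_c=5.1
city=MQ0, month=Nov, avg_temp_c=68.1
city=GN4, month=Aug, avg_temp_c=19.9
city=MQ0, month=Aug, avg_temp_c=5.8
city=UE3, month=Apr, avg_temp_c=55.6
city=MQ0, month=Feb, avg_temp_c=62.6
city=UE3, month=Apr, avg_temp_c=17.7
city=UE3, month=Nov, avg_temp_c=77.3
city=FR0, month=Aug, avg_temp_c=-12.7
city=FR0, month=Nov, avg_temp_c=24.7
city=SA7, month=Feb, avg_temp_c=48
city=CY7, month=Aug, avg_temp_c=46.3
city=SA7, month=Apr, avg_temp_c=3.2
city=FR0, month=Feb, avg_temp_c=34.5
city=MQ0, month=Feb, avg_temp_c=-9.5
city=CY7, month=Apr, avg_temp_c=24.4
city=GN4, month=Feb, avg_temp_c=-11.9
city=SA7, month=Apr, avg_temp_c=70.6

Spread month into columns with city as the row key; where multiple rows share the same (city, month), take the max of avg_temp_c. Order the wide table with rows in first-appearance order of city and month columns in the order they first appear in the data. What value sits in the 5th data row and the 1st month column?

With rows in first-appearance order of city, row 5 is city=UE3. month columns in first-appearance order: Apr, Nov, Aug, Feb; column 1 is Apr.
Long rows with city=UE3, month=Apr: max(41.3, 55.6, 17.7) = 55.6.

55.6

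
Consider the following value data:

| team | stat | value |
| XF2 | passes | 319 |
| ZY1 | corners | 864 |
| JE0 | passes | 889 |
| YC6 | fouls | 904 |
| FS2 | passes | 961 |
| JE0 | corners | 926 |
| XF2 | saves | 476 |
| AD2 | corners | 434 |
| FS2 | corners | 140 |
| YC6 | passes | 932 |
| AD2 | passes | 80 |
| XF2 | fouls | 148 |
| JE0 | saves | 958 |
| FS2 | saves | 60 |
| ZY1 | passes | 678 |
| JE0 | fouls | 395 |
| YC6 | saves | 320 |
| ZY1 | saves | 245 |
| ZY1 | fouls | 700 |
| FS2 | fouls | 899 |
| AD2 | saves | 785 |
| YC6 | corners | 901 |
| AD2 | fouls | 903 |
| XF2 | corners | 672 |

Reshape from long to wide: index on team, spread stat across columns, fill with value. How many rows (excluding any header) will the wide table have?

6

6 distinct team values → 6 rows.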